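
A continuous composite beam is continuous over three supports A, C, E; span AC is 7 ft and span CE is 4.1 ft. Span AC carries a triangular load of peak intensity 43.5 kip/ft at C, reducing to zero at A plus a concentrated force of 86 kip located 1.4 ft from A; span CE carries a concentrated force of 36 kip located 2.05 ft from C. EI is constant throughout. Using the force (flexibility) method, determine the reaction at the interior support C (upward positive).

R_C = 189.4 kip

Insert a hinge at C; M_C is the redundant, and each span becomes simply supported.
Discontinuity in slope at C on the released structure — sum the simple-span end rotations:
  span AC: triangular load, peak 43.5: w₀L³/(45EI) = 331.6/EI
  span AC: point load 86 at a = 1.4: Pab(L + a)/(6LEI) = 134.8/EI
  span CE: point load 36 at a = 2.05: Pab(L + b)/(6LEI) = 37.82/EI
  relative rotation θ_0 = (466.4 + 37.82)/EI = 504.2/EI
A unit hogging moment at C produces rotation L₁/(3EI) + L₂/(3EI) = 3.7/EI.
Compatibility: M_C·(L₁+L₂)/(3EI) = θ_0, giving M_C = 136.3 kip·ft (hogging).
Span AC, ΣM about A with M_C applied at C: R_C^{AC}·7 = 830.9 + 136.3, so R_C^{AC} = 138.2 kip and R_A = 238.2 − 138.2 = 100.1 kip.
Span CE, ΣM about E: R_C^{CE}·4.1 = 73.8 + 136.3, so R_C^{CE} = 51.24 kip and R_E = 36 − 51.24 = -15.24 kip.
R_C = 138.2 + 51.24 = 189.4 kip.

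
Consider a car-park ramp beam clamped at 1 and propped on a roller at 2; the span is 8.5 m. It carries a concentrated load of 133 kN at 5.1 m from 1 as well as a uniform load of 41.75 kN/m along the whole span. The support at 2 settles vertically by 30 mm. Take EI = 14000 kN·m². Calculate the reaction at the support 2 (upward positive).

R_2 = 188.5 kN

Take the reaction at 2 as the redundant and release it; the primary structure is a cantilever fixed at 1.
Free-end deflection of the primary structure under the applied loading (downward +):
  point load 133 at a = 5.1: Pa²(3L − a)/(6EI) = 11762/EI
  UDL 41.75: wL⁴/(8EI) = 27242/EI
  δ_0 = 39004/EI
Flexibility coefficient — unit upward force at 2: δ_{22} = L³/(3EI) = 204.7/EI.
With EI = 14000 kN·m²: δ_0 = 2.786 m and δ_{22} = 0.014622 m/kN.
Compatibility — the beam at 2 must follow the support down by 0.03 m: δ_0 − R_2·δ_{22} = 0.03, so R_2 = (2.786 − 0.03)/0.014622 = 188.5 kN.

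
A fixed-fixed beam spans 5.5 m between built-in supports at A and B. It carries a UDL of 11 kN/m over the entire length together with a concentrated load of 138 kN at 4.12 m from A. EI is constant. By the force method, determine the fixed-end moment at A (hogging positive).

Release both end moments; the primary structure is a simply-supported span AB with redundants M_A and M_B.
On the primary (simply-supported) span, the end slopes from the loading are:
  at A: UDL 11: wL³/(24EI) = 76.26/EI
  at B: UDL 11: wL³/(24EI) = 76.26/EI
  at A: point load 138 at a = 4.12: Pab(L + b)/(6LEI) = 163.6/EI
  at B: point load 138 at a = 4.12: Pab(L + a)/(6LEI) = 228.7/EI
  θ_A0 = 239.8/EI,  θ_B0 = 305/EI
Flexibility coefficients: a unit moment at one end gives L/(3EI) there and L/(6EI) at the far end, so f₁₁ = f₂₂ = 1.833/EI and f₁₂ = f₂₁ = 0.9167/EI.
Compatibility — zero rotation at each built-in end:
  1.833 M_A + 0.9167 M_B = 239.8
  0.9167 M_A + 1.833 M_B = 305
Solving the pair gives M_A = 63.52 kN·m and M_B = 134.6 kN·m (hogging).

M_A = 63.52 kN·m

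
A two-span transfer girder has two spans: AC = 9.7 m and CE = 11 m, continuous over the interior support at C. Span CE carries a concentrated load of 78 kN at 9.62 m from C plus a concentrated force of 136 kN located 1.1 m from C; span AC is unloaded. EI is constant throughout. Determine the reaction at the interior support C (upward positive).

R_C = 150.8 kN

Insert a hinge at C; M_C is the redundant, and each span becomes simply supported.
End slopes at the hinge C, treating each span as simply supported:
  span CE: point load 78 at a = 9.62: Pab(L + b)/(6LEI) = 194.2/EI
  span CE: point load 136 at a = 1.1: Pab(L + b)/(6LEI) = 469/EI
  relative rotation θ_0 = (0 + 663.2)/EI = 663.2/EI
A unit hogging moment at C produces rotation L₁/(3EI) + L₂/(3EI) = 6.9/EI.
Slope continuity at C: θ_0 = M_C·6.9/EI, so M_C = 663.2/6.9 = 96.12 kN·m (hogging).
Span AC, ΣM about A with M_C applied at C: R_C^{AC}·9.7 = 0 + 96.12, so R_C^{AC} = 9.909 kN and R_A = 0 − 9.909 = -9.909 kN.
Span CE, ΣM about E: R_C^{CE}·11 = 1454 + 96.12, so R_C^{CE} = 140.9 kN and R_E = 214 − 140.9 = 73.08 kN.
R_C = 9.909 + 140.9 = 150.8 kN.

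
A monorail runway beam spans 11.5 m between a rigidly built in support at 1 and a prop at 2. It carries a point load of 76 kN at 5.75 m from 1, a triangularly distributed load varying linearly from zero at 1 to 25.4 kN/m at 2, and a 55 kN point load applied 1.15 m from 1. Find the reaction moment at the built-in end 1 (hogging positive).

M_1 = 413.9 kN·m

Remove the prop at 2; the released (primary) structure is a cantilever built in at 1.
Primary-structure tip deflection at 2 by superposition:
  point load 76 at a = 5.75: Pa²(3L − a)/(6EI) = 12040/EI
  triangular load, peak 25.4 at the free end: 11w₀L⁴/(120EI) = 40723/EI
  point load 55 at a = 1.15: Pa²(3L − a)/(6EI) = 404.3/EI
  δ_0 = 53167/EI
Flexibility coefficient — unit upward force at 2: δ_{22} = L³/(3EI) = 507/EI.
Compatibility at 2: δ_0 − R_2·δ_{22} = 0, so R_2 = 53167/507 = 104.9 kN.
Moment equilibrium about 1: M_1 = Σ(load moments about 1) − R_2·L = 1620 − 104.9×11.5 = 413.9 kN·m.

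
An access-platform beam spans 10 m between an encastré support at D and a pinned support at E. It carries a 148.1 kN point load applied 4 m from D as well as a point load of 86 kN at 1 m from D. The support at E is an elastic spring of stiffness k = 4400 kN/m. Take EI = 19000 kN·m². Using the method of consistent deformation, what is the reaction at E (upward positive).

Take the reaction at E as the redundant and release it; the primary structure is a cantilever fixed at D.
Deflection at E on the released cantilever, summing each load's contribution:
  point load 148.1 at a = 4: Pa²(3L − a)/(6EI) = 10268/EI
  point load 86 at a = 1: Pa²(3L − a)/(6EI) = 415.7/EI
  δ_0 = 10684/EI
Flexibility coefficient — unit upward force at E: δ_{EE} = L³/(3EI) = 333.3/EI.
With EI = 19000 kN·m²: δ_0 = 0.56231 m and δ_{EE} = 0.017544 m/kN.
Compatibility — the spring shortens by R_E/k under the reaction it provides: δ_0 − R_E·δ_{EE} = R_E/k. With 1/k = 0.000227 m/kN, R_E = δ_0 / (δ_{EE} + 1/k) = 0.56231 / (0.017544 + 0.000227) = 31.64 kN.

R_E = 31.64 kN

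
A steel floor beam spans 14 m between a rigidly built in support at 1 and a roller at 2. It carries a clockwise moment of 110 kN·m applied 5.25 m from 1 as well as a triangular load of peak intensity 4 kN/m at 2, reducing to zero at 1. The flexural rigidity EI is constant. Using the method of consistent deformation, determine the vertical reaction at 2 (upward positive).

R_2 = 22.58 kN

Remove the prop at 2; the released (primary) structure is a cantilever built in at 1.
Deflection at 2 on the released cantilever, summing each load's contribution:
  clockwise couple 110 at a = 5.25: M₀a(2L − a)/(2EI) = 6569/EI
  triangular load, peak 4 at the free end: 11w₀L⁴/(120EI) = 14086/EI
  δ_0 = 20655/EI
Tip deflection under a unit load at 2: L³/(3EI) = 914.7/EI.
Compatibility at 2: δ_0 − R_2·δ_{22} = 0, so R_2 = 20655/914.7 = 22.58 kN.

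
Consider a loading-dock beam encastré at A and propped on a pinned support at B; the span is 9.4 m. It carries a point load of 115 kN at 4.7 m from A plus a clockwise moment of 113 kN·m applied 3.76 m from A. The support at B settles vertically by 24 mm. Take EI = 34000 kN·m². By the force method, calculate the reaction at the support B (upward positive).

Take the reaction at B as the redundant and release it; the primary structure is a cantilever fixed at A.
Deflection at B on the released cantilever, summing each load's contribution:
  point load 115 at a = 4.7: Pa²(3L − a)/(6EI) = 9950/EI
  clockwise couple 113 at a = 3.76: M₀a(2L − a)/(2EI) = 3195/EI
  δ_0 = 13145/EI
Tip deflection under a unit load at B: L³/(3EI) = 276.9/EI.
With EI = 34000 kN·m²: δ_0 = 0.38661 m and δ_{BB} = 0.008143 m/kN.
Compatibility — the beam at B must follow the support down by 0.024 m: δ_0 − R_B·δ_{BB} = 0.024, so R_B = (0.38661 − 0.024)/0.008143 = 44.53 kN.

R_B = 44.53 kN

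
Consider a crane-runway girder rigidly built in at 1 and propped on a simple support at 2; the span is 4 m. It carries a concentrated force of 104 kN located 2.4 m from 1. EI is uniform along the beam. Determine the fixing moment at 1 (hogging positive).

Remove the prop at 2; the released (primary) structure is a cantilever built in at 1.
Downward deflection at the released point 2 due to the loads:
  point load 104 at a = 2.4: Pa²(3L − a)/(6EI) = 958.5/EI
Flexibility coefficient — unit upward force at 2: δ_{22} = L³/(3EI) = 21.33/EI.
Compatibility at 2: δ_0 − R_2·δ_{22} = 0, so R_2 = 958.5/21.33 = 44.93 kN.
Moment equilibrium about 1: M_1 = Σ(load moments about 1) − R_2·L = 249.6 − 44.93×4 = 69.89 kN·m.

M_1 = 69.89 kN·m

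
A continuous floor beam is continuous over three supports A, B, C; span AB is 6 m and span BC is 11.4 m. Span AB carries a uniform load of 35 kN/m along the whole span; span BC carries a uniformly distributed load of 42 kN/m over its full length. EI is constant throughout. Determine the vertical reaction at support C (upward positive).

Insert a hinge at B; M_B is the redundant, and each span becomes simply supported.
Discontinuity in slope at B on the released structure — sum the simple-span end rotations:
  span AB: UDL 35: wL³/(24EI) = 315/EI
  span BC: UDL 42: wL³/(24EI) = 2593/EI
  relative rotation θ_0 = (315 + 2593)/EI = 2908/EI
A unit hogging moment at B produces rotation L₁/(3EI) + L₂/(3EI) = 5.8/EI.
Slope continuity at B: θ_0 = M_B·5.8/EI, so M_B = 2908/5.8 = 501.3 kN·m (hogging).
Span BC, ΣM about C: R_B^{BC}·11.4 = 2729 + 501.3, so R_B^{BC} = 283.4 kN and R_C = 478.8 − 283.4 = 195.4 kN.

R_C = 195.4 kN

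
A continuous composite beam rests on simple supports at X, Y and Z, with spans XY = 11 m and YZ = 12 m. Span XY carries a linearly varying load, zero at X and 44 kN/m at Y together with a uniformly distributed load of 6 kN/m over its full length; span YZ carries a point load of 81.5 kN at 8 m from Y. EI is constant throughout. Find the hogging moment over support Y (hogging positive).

M_Y = 288.7 kN·m

Insert a hinge at Y; M_Y is the redundant, and each span becomes simply supported.
Rotations at Y on the released spans (each span's end-slope, ×1/EI):
  span XY: triangular load, peak 44: w₀L³/(45EI) = 1301/EI
  span XY: UDL 6: wL³/(24EI) = 332.8/EI
  span YZ: point load 81.5 at a = 8: Pab(L + b)/(6LEI) = 579.6/EI
  relative rotation θ_0 = (1634 + 579.6)/EI = 2214/EI
A unit hogging moment at Y produces rotation L₁/(3EI) + L₂/(3EI) = 7.667/EI.
Slope continuity at Y: θ_0 = M_Y·7.667/EI, so M_Y = 2214/7.667 = 288.7 kN·m (hogging).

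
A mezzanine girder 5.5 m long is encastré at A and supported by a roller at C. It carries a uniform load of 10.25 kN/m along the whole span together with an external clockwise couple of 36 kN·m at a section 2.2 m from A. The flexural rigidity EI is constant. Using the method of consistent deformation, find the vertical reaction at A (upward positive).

Choose R_C as the redundant. The primary structure is the cantilever fixed at A.
Free-end deflection of the primary structure under the applied loading (downward +):
  UDL 10.25: wL⁴/(8EI) = 1172/EI
  clockwise couple 36 at a = 2.2: M₀a(2L − a)/(2EI) = 348.5/EI
  δ_0 = 1521/EI
Tip deflection under a unit load at C: L³/(3EI) = 55.46/EI.
Compatibility at C: δ_0 − R_C·δ_{CC} = 0, so R_C = 1521/55.46 = 27.42 kN.
Vertical equilibrium: R_A = ΣP − R_C = 56.38 − 27.42 = 28.95 kN.

R_A = 28.95 kN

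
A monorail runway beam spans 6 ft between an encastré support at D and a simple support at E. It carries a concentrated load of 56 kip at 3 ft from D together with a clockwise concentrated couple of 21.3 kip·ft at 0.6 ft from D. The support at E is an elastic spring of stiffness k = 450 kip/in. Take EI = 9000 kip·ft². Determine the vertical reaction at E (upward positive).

Remove the prop at E; the released (primary) structure is a cantilever built in at D.
Deflection at E on the released cantilever, summing each load's contribution:
  point load 56 at a = 3: Pa²(3L − a)/(6EI) = 1260/EI
  clockwise couple 21.3 at a = 0.6: M₀a(2L − a)/(2EI) = 72.85/EI
  δ_0 = 1333/EI
Tip deflection under a unit load at E: L³/(3EI) = 72/EI.
With EI = 9000 kip·ft²: δ_0 = 0.14809 ft and δ_{EE} = 0.008 ft/kip.
Compatibility — the spring shortens by R_E/k under the reaction it provides: δ_0 − R_E·δ_{EE} = R_E/k. With 1/k = 1/(450×12) ft/kip = 0.000185 ft/kip, R_E = δ_0 / (δ_{EE} + 1/k) = 0.14809 / (0.008 + 0.000185) = 18.09 kip.

R_E = 18.09 kip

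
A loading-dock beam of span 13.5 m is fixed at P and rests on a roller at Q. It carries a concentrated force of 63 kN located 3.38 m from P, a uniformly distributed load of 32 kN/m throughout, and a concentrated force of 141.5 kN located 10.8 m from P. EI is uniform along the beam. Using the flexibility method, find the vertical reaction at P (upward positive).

Choose R_Q as the redundant. The primary structure is the cantilever fixed at P.
Free-end deflection of the primary structure under the applied loading (downward +):
  point load 63 at a = 3.38: Pa²(3L − a)/(6EI) = 4453/EI
  UDL 32: wL⁴/(8EI) = 132860/EI
  point load 141.5 at a = 10.8: Pa²(3L − a)/(6EI) = 81698/EI
  δ_0 = 219011/EI
Tip deflection under a unit load at Q: L³/(3EI) = 820.1/EI.
Compatibility at Q: δ_0 − R_Q·δ_{QQ} = 0, so R_Q = 219011/820.1 = 267 kN.
Vertical equilibrium: R_P = ΣP − R_Q = 636.5 − 267 = 369.5 kN.

R_P = 369.5 kN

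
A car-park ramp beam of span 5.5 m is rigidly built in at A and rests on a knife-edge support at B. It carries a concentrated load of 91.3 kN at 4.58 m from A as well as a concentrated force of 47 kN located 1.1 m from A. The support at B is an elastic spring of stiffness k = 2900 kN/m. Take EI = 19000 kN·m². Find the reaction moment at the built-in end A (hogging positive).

M_A = 119.4 kN·m

Release the roller at B. Primary structure: cantilever fixed at A.
Free-end deflection of the primary structure under the applied loading (downward +):
  point load 91.3 at a = 4.58: Pa²(3L − a)/(6EI) = 3805/EI
  point load 47 at a = 1.1: Pa²(3L − a)/(6EI) = 146/EI
  δ_0 = 3951/EI
Tip deflection under a unit load at B: L³/(3EI) = 55.46/EI.
With EI = 19000 kN·m²: δ_0 = 0.20793 m and δ_{BB} = 0.002919 m/kN.
Compatibility — the spring shortens by R_B/k under the reaction it provides: δ_0 − R_B·δ_{BB} = R_B/k. With 1/k = 0.000345 m/kN, R_B = δ_0 / (δ_{BB} + 1/k) = 0.20793 / (0.002919 + 0.000345) = 63.71 kN.
Moment equilibrium about A: M_A = Σ(load moments about A) − R_B·L = 469.9 − 63.71×5.5 = 119.4 kN·m.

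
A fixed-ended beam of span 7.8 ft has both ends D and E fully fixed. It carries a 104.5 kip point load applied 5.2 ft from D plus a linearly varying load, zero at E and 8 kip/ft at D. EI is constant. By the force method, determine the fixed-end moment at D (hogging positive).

M_D = 84.71 kip·ft

Take the two fixed-end moments M_D, M_E as redundants; the released structure is the simple span DE.
End rotations of the released simple span under the applied load (×1/EI):
  at D: point load 104.5 at a = 5.2: Pab(L + b)/(6LEI) = 314/EI
  at E: point load 104.5 at a = 5.2: Pab(L + a)/(6LEI) = 392.5/EI
  at D: triangular load, peak 8: w₀L³/(45EI) = 84.36/EI
  at E: triangular load, peak 8: 7w₀L³/(360EI) = 73.82/EI
  θ_D0 = 398.3/EI,  θ_E0 = 466.3/EI
Flexibility coefficients: a unit moment at one end gives L/(3EI) there and L/(6EI) at the far end, so f₁₁ = f₂₂ = 2.6/EI and f₁₂ = f₂₁ = 1.3/EI.
Compatibility — zero rotation at each built-in end:
  2.6 M_D + 1.3 M_E = 398.3
  1.3 M_D + 2.6 M_E = 466.3
Solving the pair gives M_D = 84.71 kip·ft and M_E = 137 kip·ft (hogging).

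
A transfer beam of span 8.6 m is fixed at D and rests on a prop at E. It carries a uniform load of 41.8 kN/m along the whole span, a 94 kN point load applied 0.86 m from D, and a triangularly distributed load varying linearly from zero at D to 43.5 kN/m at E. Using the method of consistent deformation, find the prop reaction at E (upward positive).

Take the reaction at E as the redundant and release it; the primary structure is a cantilever fixed at D.
Primary-structure tip deflection at E by superposition:
  UDL 41.8: wL⁴/(8EI) = 28581/EI
  point load 94 at a = 0.86: Pa²(3L − a)/(6EI) = 289/EI
  triangular load, peak 43.5 at the free end: 11w₀L⁴/(120EI) = 21812/EI
  δ_0 = 50682/EI
Tip deflection under a unit load at E: L³/(3EI) = 212/EI.
Compatibility at E: δ_0 − R_E·δ_{EE} = 0, so R_E = 50682/212 = 239 kN.

R_E = 239 kN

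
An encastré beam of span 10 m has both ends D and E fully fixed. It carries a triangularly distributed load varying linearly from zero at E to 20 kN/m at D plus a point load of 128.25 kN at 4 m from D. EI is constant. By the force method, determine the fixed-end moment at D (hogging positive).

M_D = 284.7 kN·m

Release both end moments; the primary structure is a simply-supported span DE with redundants M_D and M_E.
End rotations of the released simple span under the applied load (×1/EI):
  at D: triangular load, peak 20: w₀L³/(45EI) = 444.4/EI
  at E: triangular load, peak 20: 7w₀L³/(360EI) = 388.9/EI
  at D: point load 128.25 at a = 4: Pab(L + b)/(6LEI) = 820.8/EI
  at E: point load 128.25 at a = 4: Pab(L + a)/(6LEI) = 718.2/EI
  θ_D0 = 1265/EI,  θ_E0 = 1107/EI
Flexibility coefficients: a unit moment at one end gives L/(3EI) there and L/(6EI) at the far end, so f₁₁ = f₂₂ = 3.333/EI and f₁₂ = f₂₁ = 1.667/EI.
Compatibility — zero rotation at each built-in end:
  3.333 M_D + 1.667 M_E = 1265
  1.667 M_D + 3.333 M_E = 1107
Solving the pair gives M_D = 284.7 kN·m and M_E = 189.8 kN·m (hogging).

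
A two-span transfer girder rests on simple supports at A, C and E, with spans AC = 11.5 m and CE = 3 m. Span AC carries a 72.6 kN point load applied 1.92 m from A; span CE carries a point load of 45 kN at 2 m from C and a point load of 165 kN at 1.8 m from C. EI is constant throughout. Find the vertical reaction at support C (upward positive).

R_C = 124.7 kN

Insert a hinge at C; M_C is the redundant, and each span becomes simply supported.
Discontinuity in slope at C on the released structure — sum the simple-span end rotations:
  span AC: point load 72.6 at a = 1.92: Pab(L + a)/(6LEI) = 259.7/EI
  span CE: point load 45 at a = 2: Pab(L + b)/(6LEI) = 20/EI
  span CE: point load 165 at a = 1.8: Pab(L + b)/(6LEI) = 83.16/EI
  relative rotation θ_0 = (259.7 + 103.2)/EI = 362.9/EI
A unit hogging moment at C produces rotation L₁/(3EI) + L₂/(3EI) = 4.833/EI.
Slope continuity at C: θ_0 = M_C·4.833/EI, so M_C = 362.9/4.833 = 75.08 kN·m (hogging).
Span AC, ΣM about A with M_C applied at C: R_C^{AC}·11.5 = 139.4 + 75.08, so R_C^{AC} = 18.65 kN and R_A = 72.6 − 18.65 = 53.95 kN.
Span CE, ΣM about E: R_C^{CE}·3 = 243 + 75.08, so R_C^{CE} = 106 kN and R_E = 210 − 106 = 104 kN.
R_C = 18.65 + 106 = 124.7 kN.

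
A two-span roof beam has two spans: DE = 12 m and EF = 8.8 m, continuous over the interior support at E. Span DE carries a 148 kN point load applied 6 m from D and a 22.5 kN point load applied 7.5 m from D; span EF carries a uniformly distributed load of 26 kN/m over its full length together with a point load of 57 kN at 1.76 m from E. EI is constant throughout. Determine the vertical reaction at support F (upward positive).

R_F = 85.03 kN

Release continuity at E by inserting a hinge; the redundant is the internal moment M_E. The primary structure is two simply-supported spans DE and EF.
End slopes at the hinge E, treating each span as simply supported:
  span DE: point load 148 at a = 6: Pab(L + a)/(6LEI) = 1332/EI
  span DE: point load 22.5 at a = 7.5: Pab(L + a)/(6LEI) = 205.7/EI
  span EF: UDL 26: wL³/(24EI) = 738.3/EI
  span EF: point load 57 at a = 1.76: Pab(L + b)/(6LEI) = 211.9/EI
  relative rotation θ_0 = (1538 + 950.1)/EI = 2488/EI
A unit hogging moment at E produces rotation L₁/(3EI) + L₂/(3EI) = 6.933/EI.
Slope continuity at E: θ_0 = M_E·6.933/EI, so M_E = 2488/6.933 = 358.8 kN·m (hogging).
Span EF, ΣM about F: R_E^{EF}·8.8 = 1408 + 358.8, so R_E^{EF} = 200.8 kN and R_F = 285.8 − 200.8 = 85.03 kN.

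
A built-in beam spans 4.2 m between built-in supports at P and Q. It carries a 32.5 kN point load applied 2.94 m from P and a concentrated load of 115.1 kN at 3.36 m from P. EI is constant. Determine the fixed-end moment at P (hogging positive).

Take the two fixed-end moments M_P, M_Q as redundants; the released structure is the simple span PQ.
Simple-span end rotations at P and Q under the given loads:
  at P: point load 32.5 at a = 2.94: Pab(L + b)/(6LEI) = 26.09/EI
  at Q: point load 32.5 at a = 2.94: Pab(L + a)/(6LEI) = 34.11/EI
  at P: point load 115.1 at a = 3.36: Pab(L + b)/(6LEI) = 64.97/EI
  at Q: point load 115.1 at a = 3.36: Pab(L + a)/(6LEI) = 97.46/EI
  θ_P0 = 91.06/EI,  θ_Q0 = 131.6/EI
Flexibility coefficients: a unit moment at one end gives L/(3EI) there and L/(6EI) at the far end, so f₁₁ = f₂₂ = 1.4/EI and f₁₂ = f₂₁ = 0.7/EI.
Compatibility — zero rotation at each built-in end:
  1.4 M_P + 0.7 M_Q = 91.06
  0.7 M_P + 1.4 M_Q = 131.6
Solving the pair gives M_P = 24.07 kN·m and M_Q = 81.94 kN·m (hogging).

M_P = 24.07 kN·m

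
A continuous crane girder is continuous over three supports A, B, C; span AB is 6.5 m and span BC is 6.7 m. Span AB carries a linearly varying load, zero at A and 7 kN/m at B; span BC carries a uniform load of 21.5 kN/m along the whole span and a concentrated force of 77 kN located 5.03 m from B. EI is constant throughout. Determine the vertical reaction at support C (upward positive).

R_C = 114.7 kN

Take M_B as the redundant. Released structure: two simple spans AB and BC with a hinge at B.
Rotations at B on the released spans (each span's end-slope, ×1/EI):
  span AB: triangular load, peak 7: w₀L³/(45EI) = 42.72/EI
  span BC: UDL 21.5: wL³/(24EI) = 269.4/EI
  span BC: point load 77 at a = 5.03: Pab(L + b)/(6LEI) = 134.7/EI
  relative rotation θ_0 = (42.72 + 404.1)/EI = 446.8/EI
A unit hogging moment at B produces rotation L₁/(3EI) + L₂/(3EI) = 4.4/EI.
Slope continuity at B: θ_0 = M_B·4.4/EI, so M_B = 446.8/4.4 = 101.6 kN·m (hogging).
Span BC, ΣM about C: R_B^{BC}·6.7 = 611.2 + 101.6, so R_B^{BC} = 106.4 kN and R_C = 221.1 − 106.4 = 114.7 kN.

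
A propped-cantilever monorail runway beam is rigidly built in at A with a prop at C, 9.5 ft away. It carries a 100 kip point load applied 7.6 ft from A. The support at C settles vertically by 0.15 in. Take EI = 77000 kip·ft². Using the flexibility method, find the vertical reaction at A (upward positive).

R_A = 32.97 kip

Choose R_C as the redundant. The primary structure is the cantilever fixed at A.
Deflection at C on the released cantilever, summing each load's contribution:
  point load 100 at a = 7.6: Pa²(3L − a)/(6EI) = 20120/EI
Tip deflection under a unit load at C: L³/(3EI) = 285.8/EI.
With EI = 77000 kip·ft²: δ_0 = 0.2613 ft and δ_{CC} = 0.003712 ft/kip.
Compatibility — the beam at C must follow the support down by 0.0125 ft: δ_0 − R_C·δ_{CC} = 0.0125, so R_C = (0.2613 − 0.0125)/0.003712 = 67.03 kip.
Vertical equilibrium: R_A = ΣP − R_C = 100 − 67.03 = 32.97 kip.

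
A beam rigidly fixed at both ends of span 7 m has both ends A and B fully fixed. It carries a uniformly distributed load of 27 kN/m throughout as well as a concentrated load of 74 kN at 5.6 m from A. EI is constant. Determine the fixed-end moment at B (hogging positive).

Release both end moments; the primary structure is a simply-supported span AB with redundants M_A and M_B.
End rotations of the released simple span under the applied load (×1/EI):
  at A: UDL 27: wL³/(24EI) = 385.9/EI
  at B: UDL 27: wL³/(24EI) = 385.9/EI
  at A: point load 74 at a = 5.6: Pab(L + b)/(6LEI) = 116/EI
  at B: point load 74 at a = 5.6: Pab(L + a)/(6LEI) = 174/EI
  θ_A0 = 501.9/EI,  θ_B0 = 559.9/EI
Flexibility coefficients: a unit moment at one end gives L/(3EI) there and L/(6EI) at the far end, so f₁₁ = f₂₂ = 2.333/EI and f₁₂ = f₂₁ = 1.167/EI.
Compatibility — zero rotation at each built-in end:
  2.333 M_A + 1.167 M_B = 501.9
  1.167 M_A + 2.333 M_B = 559.9
Solving the pair gives M_A = 126.8 kN·m and M_B = 176.6 kN·m (hogging).

M_B = 176.6 kN·m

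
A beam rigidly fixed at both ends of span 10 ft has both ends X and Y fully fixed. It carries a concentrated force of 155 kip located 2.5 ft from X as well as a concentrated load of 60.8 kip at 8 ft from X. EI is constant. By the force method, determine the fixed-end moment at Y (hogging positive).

Release both end moments; the primary structure is a simply-supported span XY with redundants M_X and M_Y.
On the primary (simply-supported) span, the end slopes from the loading are:
  at X: point load 155 at a = 2.5: Pab(L + b)/(6LEI) = 847.7/EI
  at Y: point load 155 at a = 2.5: Pab(L + a)/(6LEI) = 605.5/EI
  at X: point load 60.8 at a = 8: Pab(L + b)/(6LEI) = 194.6/EI
  at Y: point load 60.8 at a = 8: Pab(L + a)/(6LEI) = 291.8/EI
  θ_X0 = 1042/EI,  θ_Y0 = 897.3/EI
Flexibility coefficients: a unit moment at one end gives L/(3EI) there and L/(6EI) at the far end, so f₁₁ = f₂₂ = 3.333/EI and f₁₂ = f₂₁ = 1.667/EI.
Compatibility — zero rotation at each built-in end:
  3.333 M_X + 1.667 M_Y = 1042
  1.667 M_X + 3.333 M_Y = 897.3
Solving the pair gives M_X = 237.4 kip·ft and M_Y = 150.5 kip·ft (hogging).

M_Y = 150.5 kip·ft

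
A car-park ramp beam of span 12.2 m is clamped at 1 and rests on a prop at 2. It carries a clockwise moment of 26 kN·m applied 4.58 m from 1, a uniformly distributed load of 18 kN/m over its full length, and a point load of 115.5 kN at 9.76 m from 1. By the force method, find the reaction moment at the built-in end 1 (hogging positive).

M_1 = 472.4 kN·m

Take the reaction at 2 as the redundant and release it; the primary structure is a cantilever fixed at 1.
Deflection at 2 on the released cantilever, summing each load's contribution:
  clockwise couple 26 at a = 4.58: M₀a(2L − a)/(2EI) = 1180/EI
  UDL 18: wL⁴/(8EI) = 49845/EI
  point load 115.5 at a = 9.76: Pa²(3L − a)/(6EI) = 49217/EI
  δ_0 = 100242/EI
Flexibility coefficient — unit upward force at 2: δ_{22} = L³/(3EI) = 605.3/EI.
The prop prevents deflection at 2: R_2 = δ_0/δ_{22} = 100242/605.3 = 165.6 kN.
Moment equilibrium about 1: M_1 = Σ(load moments about 1) − R_2·L = 2493 − 165.6×12.2 = 472.4 kN·m.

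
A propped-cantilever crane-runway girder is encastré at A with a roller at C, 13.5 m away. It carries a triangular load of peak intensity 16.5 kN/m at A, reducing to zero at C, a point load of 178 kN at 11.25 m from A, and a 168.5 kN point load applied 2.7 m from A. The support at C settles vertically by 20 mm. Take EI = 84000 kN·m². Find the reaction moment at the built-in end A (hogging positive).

M_A = 750.4 kN·m

Release the roller at C. Primary structure: cantilever fixed at A.
Free-end deflection of the primary structure under the applied loading (downward +):
  triangular load, peak 16.5 at the fixed end: w₀L⁴/(30EI) = 18268/EI
  point load 178 at a = 11.25: Pa²(3L − a)/(6EI) = 109825/EI
  point load 168.5 at a = 2.7: Pa²(3L − a)/(6EI) = 7739/EI
  δ_0 = 135832/EI
Flexibility coefficient — unit upward force at C: δ_{CC} = L³/(3EI) = 820.1/EI.
With EI = 84000 kN·m²: δ_0 = 1.617 m and δ_{CC} = 0.009763 m/kN.
Compatibility — the beam at C must follow the support down by 0.02 m: δ_0 − R_C·δ_{CC} = 0.02, so R_C = (1.617 − 0.02)/0.009763 = 163.6 kN.
Moment equilibrium about A: M_A = Σ(load moments about A) − R_C·L = 2959 − 163.6×13.5 = 750.4 kN·m.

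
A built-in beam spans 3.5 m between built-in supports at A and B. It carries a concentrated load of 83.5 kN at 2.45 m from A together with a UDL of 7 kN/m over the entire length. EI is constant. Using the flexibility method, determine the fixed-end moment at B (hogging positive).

Take the two fixed-end moments M_A, M_B as redundants; the released structure is the simple span AB.
On the primary (simply-supported) span, the end slopes from the loading are:
  at A: point load 83.5 at a = 2.45: Pab(L + b)/(6LEI) = 46.54/EI
  at B: point load 83.5 at a = 2.45: Pab(L + a)/(6LEI) = 60.86/EI
  at A: UDL 7: wL³/(24EI) = 12.51/EI
  at B: UDL 7: wL³/(24EI) = 12.51/EI
  θ_A0 = 59.05/EI,  θ_B0 = 73.37/EI
Flexibility coefficients: a unit moment at one end gives L/(3EI) there and L/(6EI) at the far end, so f₁₁ = f₂₂ = 1.167/EI and f₁₂ = f₂₁ = 0.5833/EI.
Compatibility — zero rotation at each built-in end:
  1.167 M_A + 0.5833 M_B = 59.05
  0.5833 M_A + 1.167 M_B = 73.37
Solving the pair gives M_A = 25.56 kN·m and M_B = 50.11 kN·m (hogging).

M_B = 50.11 kN·m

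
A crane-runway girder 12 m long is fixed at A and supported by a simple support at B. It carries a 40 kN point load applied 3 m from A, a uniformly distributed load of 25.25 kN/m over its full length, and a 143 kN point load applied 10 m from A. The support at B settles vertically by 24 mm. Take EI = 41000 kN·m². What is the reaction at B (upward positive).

R_B = 222.9 kN

Release the roller at B. Primary structure: cantilever fixed at A.
Downward deflection at the released point B due to the loads:
  point load 40 at a = 3: Pa²(3L − a)/(6EI) = 1980/EI
  UDL 25.25: wL⁴/(8EI) = 65448/EI
  point load 143 at a = 10: Pa²(3L − a)/(6EI) = 61967/EI
  δ_0 = 129395/EI
Flexibility coefficient — unit upward force at B: δ_{BB} = L³/(3EI) = 576/EI.
With EI = 41000 kN·m²: δ_0 = 3.156 m and δ_{BB} = 0.014049 m/kN.
Compatibility — the beam at B must follow the support down by 0.024 m: δ_0 − R_B·δ_{BB} = 0.024, so R_B = (3.156 − 0.024)/0.014049 = 222.9 kN.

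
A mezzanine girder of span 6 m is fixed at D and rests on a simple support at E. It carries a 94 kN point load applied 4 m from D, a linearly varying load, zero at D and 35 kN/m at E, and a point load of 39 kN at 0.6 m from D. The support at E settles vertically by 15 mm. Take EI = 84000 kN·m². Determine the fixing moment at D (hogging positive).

Remove the prop at E; the released (primary) structure is a cantilever built in at D.
Free-end deflection of the primary structure under the applied loading (downward +):
  point load 94 at a = 4: Pa²(3L − a)/(6EI) = 3509/EI
  triangular load, peak 35 at the free end: 11w₀L⁴/(120EI) = 4158/EI
  point load 39 at a = 0.6: Pa²(3L − a)/(6EI) = 40.72/EI
  δ_0 = 7708/EI
Tip deflection under a unit load at E: L³/(3EI) = 72/EI.
With EI = 84000 kN·m²: δ_0 = 0.091762 m and δ_{EE} = 0.000857 m/kN.
Compatibility — the beam at E must follow the support down by 0.015 m: δ_0 − R_E·δ_{EE} = 0.015, so R_E = (0.091762 − 0.015)/0.000857 = 89.56 kN.
Moment equilibrium about D: M_D = Σ(load moments about D) − R_E·L = 819.4 − 89.56×6 = 282.1 kN·m.

M_D = 282.1 kN·m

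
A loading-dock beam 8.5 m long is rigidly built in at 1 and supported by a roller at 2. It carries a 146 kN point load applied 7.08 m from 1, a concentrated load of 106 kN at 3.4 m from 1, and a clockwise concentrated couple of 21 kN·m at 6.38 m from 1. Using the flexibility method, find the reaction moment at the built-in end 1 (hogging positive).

Take the reaction at 2 as the redundant and release it; the primary structure is a cantilever fixed at 1.
Free-end deflection of the primary structure under the applied loading (downward +):
  point load 146 at a = 7.08: Pa²(3L − a)/(6EI) = 22468/EI
  point load 106 at a = 3.4: Pa²(3L − a)/(6EI) = 4513/EI
  clockwise couple 21 at a = 6.38: M₀a(2L − a)/(2EI) = 711.4/EI
  δ_0 = 27692/EI
Tip deflection under a unit load at 2: L³/(3EI) = 204.7/EI.
Compatibility at 2: δ_0 − R_2·δ_{22} = 0, so R_2 = 27692/204.7 = 135.3 kN.
Moment equilibrium about 1: M_1 = Σ(load moments about 1) − R_2·L = 1415 − 135.3×8.5 = 265.2 kN·m.

M_1 = 265.2 kN·m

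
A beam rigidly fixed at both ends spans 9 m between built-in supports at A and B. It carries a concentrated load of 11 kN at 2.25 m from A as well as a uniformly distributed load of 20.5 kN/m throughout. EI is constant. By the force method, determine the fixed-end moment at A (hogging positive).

M_A = 152.3 kN·m

Release both end moments; the primary structure is a simply-supported span AB with redundants M_A and M_B.
Simple-span end rotations at A and B under the given loads:
  at A: point load 11 at a = 2.25: Pab(L + b)/(6LEI) = 48.73/EI
  at B: point load 11 at a = 2.25: Pab(L + a)/(6LEI) = 34.8/EI
  at A: UDL 20.5: wL³/(24EI) = 622.7/EI
  at B: UDL 20.5: wL³/(24EI) = 622.7/EI
  θ_A0 = 671.4/EI,  θ_B0 = 657.5/EI
Flexibility coefficients: a unit moment at one end gives L/(3EI) there and L/(6EI) at the far end, so f₁₁ = f₂₂ = 3/EI and f₁₂ = f₂₁ = 1.5/EI.
Compatibility — zero rotation at each built-in end:
  3 M_A + 1.5 M_B = 671.4
  1.5 M_A + 3 M_B = 657.5
Solving the pair gives M_A = 152.3 kN·m and M_B = 143 kN·m (hogging).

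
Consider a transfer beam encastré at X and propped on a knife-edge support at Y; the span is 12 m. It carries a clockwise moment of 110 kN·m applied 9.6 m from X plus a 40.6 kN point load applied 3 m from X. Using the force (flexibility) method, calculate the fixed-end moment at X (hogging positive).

M_X = 31.53 kN·m

Release the roller at Y. Primary structure: cantilever fixed at X.
Primary-structure tip deflection at Y by superposition:
  clockwise couple 110 at a = 9.6: M₀a(2L − a)/(2EI) = 7603/EI
  point load 40.6 at a = 3: Pa²(3L − a)/(6EI) = 2010/EI
  δ_0 = 9613/EI
Tip deflection under a unit load at Y: L³/(3EI) = 576/EI.
The prop prevents deflection at Y: R_Y = δ_0/δ_{YY} = 9613/576 = 16.69 kN.
Moment equilibrium about X: M_X = Σ(load moments about X) − R_Y·L = 231.8 − 16.69×12 = 31.53 kN·m.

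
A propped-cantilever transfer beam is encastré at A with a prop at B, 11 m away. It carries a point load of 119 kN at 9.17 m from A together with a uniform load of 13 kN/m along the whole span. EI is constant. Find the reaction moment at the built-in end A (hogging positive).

Release the roller at B. Primary structure: cantilever fixed at A.
Downward deflection at the released point B due to the loads:
  point load 119 at a = 9.17: Pa²(3L − a)/(6EI) = 39743/EI
  UDL 13: wL⁴/(8EI) = 23792/EI
  δ_0 = 63534/EI
Tip deflection under a unit load at B: L³/(3EI) = 443.7/EI.
Compatibility at B: δ_0 − R_B·δ_{BB} = 0, so R_B = 63534/443.7 = 143.2 kN.
Moment equilibrium about A: M_A = Σ(load moments about A) − R_B·L = 1878 − 143.2×11 = 302.5 kN·m.

M_A = 302.5 kN·m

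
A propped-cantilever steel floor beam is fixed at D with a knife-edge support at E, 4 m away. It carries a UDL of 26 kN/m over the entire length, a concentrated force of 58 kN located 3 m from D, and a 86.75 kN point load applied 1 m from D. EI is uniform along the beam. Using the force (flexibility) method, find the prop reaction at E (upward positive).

R_E = 83.16 kN

Release the roller at E. Primary structure: cantilever fixed at D.
Deflection at E on the released cantilever, summing each load's contribution:
  UDL 26: wL⁴/(8EI) = 832/EI
  point load 58 at a = 3: Pa²(3L − a)/(6EI) = 783/EI
  point load 86.75 at a = 1: Pa²(3L − a)/(6EI) = 159/EI
  δ_0 = 1774/EI
Flexibility coefficient — unit upward force at E: δ_{EE} = L³/(3EI) = 21.33/EI.
The prop prevents deflection at E: R_E = δ_0/δ_{EE} = 1774/21.33 = 83.16 kN.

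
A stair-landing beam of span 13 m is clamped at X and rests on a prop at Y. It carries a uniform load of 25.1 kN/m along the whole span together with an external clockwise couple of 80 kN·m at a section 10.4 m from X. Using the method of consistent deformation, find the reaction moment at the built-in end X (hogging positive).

M_X = 495 kN·m

Remove the prop at Y; the released (primary) structure is a cantilever built in at X.
Deflection at Y on the released cantilever, summing each load's contribution:
  UDL 25.1: wL⁴/(8EI) = 89610/EI
  clockwise couple 80 at a = 10.4: M₀a(2L − a)/(2EI) = 6490/EI
  δ_0 = 96100/EI
Tip deflection under a unit load at Y: L³/(3EI) = 732.3/EI.
Compatibility at Y: δ_0 − R_Y·δ_{YY} = 0, so R_Y = 96100/732.3 = 131.2 kN.
Moment equilibrium about X: M_X = Σ(load moments about X) − R_Y·L = 2201 − 131.2×13 = 495 kN·m.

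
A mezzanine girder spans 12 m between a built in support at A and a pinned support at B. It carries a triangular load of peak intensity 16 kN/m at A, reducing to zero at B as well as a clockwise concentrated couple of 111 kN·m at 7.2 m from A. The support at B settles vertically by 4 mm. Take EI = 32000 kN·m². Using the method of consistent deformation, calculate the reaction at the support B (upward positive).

R_B = 30.63 kN

Release the roller at B. Primary structure: cantilever fixed at A.
Primary-structure tip deflection at B by superposition:
  triangular load, peak 16 at the fixed end: w₀L⁴/(30EI) = 11059/EI
  clockwise couple 111 at a = 7.2: M₀a(2L − a)/(2EI) = 6713/EI
  δ_0 = 17772/EI
Flexibility coefficient — unit upward force at B: δ_{BB} = L³/(3EI) = 576/EI.
With EI = 32000 kN·m²: δ_0 = 0.55539 m and δ_{BB} = 0.018 m/kN.
Compatibility — the beam at B must follow the support down by 0.004 m: δ_0 − R_B·δ_{BB} = 0.004, so R_B = (0.55539 − 0.004)/0.018 = 30.63 kN.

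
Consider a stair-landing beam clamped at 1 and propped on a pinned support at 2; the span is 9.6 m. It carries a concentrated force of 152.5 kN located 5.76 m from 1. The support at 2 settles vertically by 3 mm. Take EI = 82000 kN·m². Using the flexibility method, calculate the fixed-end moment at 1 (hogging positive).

M_1 = 254 kN·m

Remove the prop at 2; the released (primary) structure is a cantilever built in at 1.
Primary-structure tip deflection at 2 by superposition:
  point load 152.5 at a = 5.76: Pa²(3L − a)/(6EI) = 19429/EI
Tip deflection under a unit load at 2: L³/(3EI) = 294.9/EI.
With EI = 82000 kN·m²: δ_0 = 0.23694 m and δ_{22} = 0.003596 m/kN.
Compatibility — the beam at 2 must follow the support down by 0.003 m: δ_0 − R_2·δ_{22} = 0.003, so R_2 = (0.23694 − 0.003)/0.003596 = 65.05 kN.
Moment equilibrium about 1: M_1 = Σ(load moments about 1) − R_2·L = 878.4 − 65.05×9.6 = 254 kN·m.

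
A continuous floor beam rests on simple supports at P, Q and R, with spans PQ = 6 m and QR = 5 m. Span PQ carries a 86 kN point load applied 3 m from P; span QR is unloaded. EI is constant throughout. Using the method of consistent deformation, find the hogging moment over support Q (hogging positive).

Insert a hinge at Q; M_Q is the redundant, and each span becomes simply supported.
End slopes at the hinge Q, treating each span as simply supported:
  span PQ: point load 86 at a = 3: Pab(L + a)/(6LEI) = 193.5/EI
  relative rotation θ_0 = (193.5 + 0)/EI = 193.5/EI
A unit hogging moment at Q produces rotation L₁/(3EI) + L₂/(3EI) = 3.667/EI.
Slope continuity at Q: θ_0 = M_Q·3.667/EI, so M_Q = 193.5/3.667 = 52.77 kN·m (hogging).

M_Q = 52.77 kN·m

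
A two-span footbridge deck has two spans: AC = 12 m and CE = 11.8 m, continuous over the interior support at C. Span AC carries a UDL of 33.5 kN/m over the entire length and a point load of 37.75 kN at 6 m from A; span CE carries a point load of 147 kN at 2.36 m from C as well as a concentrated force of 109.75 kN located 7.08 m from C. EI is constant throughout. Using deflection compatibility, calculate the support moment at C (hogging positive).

M_C = 578.6 kN·m

Insert a hinge at C; M_C is the redundant, and each span becomes simply supported.
Rotations at C on the released spans (each span's end-slope, ×1/EI):
  span AC: UDL 33.5: wL³/(24EI) = 2412/EI
  span AC: point load 37.75 at a = 6: Pab(L + a)/(6LEI) = 339.8/EI
  span CE: point load 147 at a = 2.36: Pab(L + b)/(6LEI) = 982.5/EI
  span CE: point load 109.75 at a = 7.08: Pab(L + b)/(6LEI) = 855.8/EI
  relative rotation θ_0 = (2752 + 1838)/EI = 4590/EI
A unit hogging moment at C produces rotation L₁/(3EI) + L₂/(3EI) = 7.933/EI.
Compatibility: M_C·(L₁+L₂)/(3EI) = θ_0, giving M_C = 578.6 kN·m (hogging).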